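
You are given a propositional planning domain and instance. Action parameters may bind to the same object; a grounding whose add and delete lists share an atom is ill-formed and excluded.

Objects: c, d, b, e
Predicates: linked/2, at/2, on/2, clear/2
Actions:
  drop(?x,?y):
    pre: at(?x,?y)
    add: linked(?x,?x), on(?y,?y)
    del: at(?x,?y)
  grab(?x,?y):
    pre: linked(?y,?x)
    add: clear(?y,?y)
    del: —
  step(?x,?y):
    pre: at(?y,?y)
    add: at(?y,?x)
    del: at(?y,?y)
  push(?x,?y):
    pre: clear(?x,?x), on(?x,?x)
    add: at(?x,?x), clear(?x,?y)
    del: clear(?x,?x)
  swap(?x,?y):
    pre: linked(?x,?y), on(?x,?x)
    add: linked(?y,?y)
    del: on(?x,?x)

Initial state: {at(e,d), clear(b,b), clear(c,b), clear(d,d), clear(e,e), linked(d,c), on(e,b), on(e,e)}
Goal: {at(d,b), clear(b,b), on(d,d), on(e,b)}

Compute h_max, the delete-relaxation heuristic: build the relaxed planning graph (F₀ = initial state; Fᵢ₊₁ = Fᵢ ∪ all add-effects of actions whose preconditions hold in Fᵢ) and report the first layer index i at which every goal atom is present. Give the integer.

F0 = init (8 atoms)
F1 = F0 ∪ {at(e,e), clear(e,b), clear(e,c), clear(e,d), linked(e,e), on(d,d)}  (14 atoms)
F2 = F1 ∪ {at(d,d), at(e,b), at(e,c), clear(d,b), clear(d,c), clear(d,e), linked(c,c)}  (21 atoms)
F3 = F2 ∪ {at(d,b), at(d,c), at(d,e), clear(c,c), linked(d,d), on(b,b), on(c,c)}  (28 atoms)
goal ⊆ F3  ⇒  h_max = 3

3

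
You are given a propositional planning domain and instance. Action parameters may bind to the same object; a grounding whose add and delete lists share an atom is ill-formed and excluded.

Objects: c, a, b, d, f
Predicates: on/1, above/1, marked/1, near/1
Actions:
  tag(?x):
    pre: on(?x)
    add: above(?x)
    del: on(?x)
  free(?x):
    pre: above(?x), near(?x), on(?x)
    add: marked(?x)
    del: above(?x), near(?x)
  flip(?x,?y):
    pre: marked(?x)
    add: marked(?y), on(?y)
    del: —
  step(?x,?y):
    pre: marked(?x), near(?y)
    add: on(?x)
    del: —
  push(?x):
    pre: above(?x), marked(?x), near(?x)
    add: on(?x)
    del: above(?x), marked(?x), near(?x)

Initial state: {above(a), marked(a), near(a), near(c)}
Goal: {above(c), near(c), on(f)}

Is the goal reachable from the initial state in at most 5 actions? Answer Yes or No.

Yes

1. flip(a,c)  →  {above(a), marked(a), marked(c), near(a), near(c), on(c)}
2. tag(c)  →  {above(a), above(c), marked(a), marked(c), near(a), near(c)}
3. flip(c,f)  →  {above(a), above(c), marked(a), marked(c), marked(f), near(a), near(c), on(f)}
optimal plan length = 3; 3 ≤ 5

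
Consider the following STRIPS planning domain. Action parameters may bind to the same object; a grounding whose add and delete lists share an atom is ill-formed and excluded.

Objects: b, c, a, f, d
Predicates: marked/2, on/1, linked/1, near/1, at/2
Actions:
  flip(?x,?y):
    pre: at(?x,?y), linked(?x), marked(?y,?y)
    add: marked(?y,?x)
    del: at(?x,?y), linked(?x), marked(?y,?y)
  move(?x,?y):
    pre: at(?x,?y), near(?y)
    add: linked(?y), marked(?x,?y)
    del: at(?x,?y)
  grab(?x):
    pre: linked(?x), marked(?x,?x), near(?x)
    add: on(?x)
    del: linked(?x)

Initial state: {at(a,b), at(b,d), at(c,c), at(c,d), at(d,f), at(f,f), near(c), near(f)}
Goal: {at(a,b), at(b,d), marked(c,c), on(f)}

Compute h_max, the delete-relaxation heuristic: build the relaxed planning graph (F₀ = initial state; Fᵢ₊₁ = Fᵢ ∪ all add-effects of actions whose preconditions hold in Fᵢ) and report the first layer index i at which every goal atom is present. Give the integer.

F0 = init (8 atoms)
F1 = F0 ∪ {linked(c), linked(f), marked(c,c), marked(d,f), marked(f,f)}  (13 atoms)
F2 = F1 ∪ {on(c), on(f)}  (15 atoms)
goal ⊆ F2  ⇒  h_max = 2

2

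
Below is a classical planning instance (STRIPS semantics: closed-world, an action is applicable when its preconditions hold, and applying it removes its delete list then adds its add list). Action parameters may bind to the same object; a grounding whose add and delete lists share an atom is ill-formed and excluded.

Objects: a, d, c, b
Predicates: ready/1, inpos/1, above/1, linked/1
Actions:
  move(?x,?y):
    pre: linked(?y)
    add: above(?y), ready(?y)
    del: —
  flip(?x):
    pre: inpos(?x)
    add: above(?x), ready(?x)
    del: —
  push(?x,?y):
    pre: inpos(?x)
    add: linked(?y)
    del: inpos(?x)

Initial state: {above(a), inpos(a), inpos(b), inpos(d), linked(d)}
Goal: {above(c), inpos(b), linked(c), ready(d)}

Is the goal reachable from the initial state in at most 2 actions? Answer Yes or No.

1. move(a,d)  →  {above(a), above(d), inpos(a), inpos(b), inpos(d), linked(d), ready(d)}
2. push(a,c)  →  {above(a), above(d), inpos(b), inpos(d), linked(c), linked(d), ready(d)}
3. move(a,c)  →  {above(a), above(c), above(d), inpos(b), inpos(d), linked(c), linked(d), ready(c), ready(d)}
optimal plan length = 3; 3 > 2

No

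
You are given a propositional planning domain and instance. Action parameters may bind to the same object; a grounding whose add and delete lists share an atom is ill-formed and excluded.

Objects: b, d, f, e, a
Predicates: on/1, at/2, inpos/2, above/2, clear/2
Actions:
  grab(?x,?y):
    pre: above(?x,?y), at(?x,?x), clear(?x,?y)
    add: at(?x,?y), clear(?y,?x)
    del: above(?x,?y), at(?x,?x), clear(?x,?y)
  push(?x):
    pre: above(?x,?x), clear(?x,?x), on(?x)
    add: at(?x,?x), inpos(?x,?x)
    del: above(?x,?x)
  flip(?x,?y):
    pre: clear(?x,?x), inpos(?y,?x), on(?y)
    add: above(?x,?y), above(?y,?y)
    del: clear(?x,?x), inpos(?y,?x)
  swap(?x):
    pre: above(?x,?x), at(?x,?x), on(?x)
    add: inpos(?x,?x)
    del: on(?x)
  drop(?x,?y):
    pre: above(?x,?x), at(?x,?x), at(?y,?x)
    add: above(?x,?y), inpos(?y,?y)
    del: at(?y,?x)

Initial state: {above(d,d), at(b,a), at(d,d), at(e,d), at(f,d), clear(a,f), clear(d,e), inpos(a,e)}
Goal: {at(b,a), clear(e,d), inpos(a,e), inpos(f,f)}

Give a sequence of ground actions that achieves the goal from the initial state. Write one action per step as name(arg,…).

1. drop(d,f)  →  {above(d,d), above(d,f), at(b,a), at(d,d), at(e,d), clear(a,f), clear(d,e), inpos(a,e), inpos(f,f)}
2. drop(d,e)  →  {above(d,d), above(d,e), above(d,f), at(b,a), at(d,d), clear(a,f), clear(d,e), inpos(a,e), inpos(e,e), inpos(f,f)}
3. grab(d,e)  →  {above(d,d), above(d,f), at(b,a), at(d,e), clear(a,f), clear(e,d), inpos(a,e), inpos(e,e), inpos(f,f)}

drop(d,f); drop(d,e); grab(d,e)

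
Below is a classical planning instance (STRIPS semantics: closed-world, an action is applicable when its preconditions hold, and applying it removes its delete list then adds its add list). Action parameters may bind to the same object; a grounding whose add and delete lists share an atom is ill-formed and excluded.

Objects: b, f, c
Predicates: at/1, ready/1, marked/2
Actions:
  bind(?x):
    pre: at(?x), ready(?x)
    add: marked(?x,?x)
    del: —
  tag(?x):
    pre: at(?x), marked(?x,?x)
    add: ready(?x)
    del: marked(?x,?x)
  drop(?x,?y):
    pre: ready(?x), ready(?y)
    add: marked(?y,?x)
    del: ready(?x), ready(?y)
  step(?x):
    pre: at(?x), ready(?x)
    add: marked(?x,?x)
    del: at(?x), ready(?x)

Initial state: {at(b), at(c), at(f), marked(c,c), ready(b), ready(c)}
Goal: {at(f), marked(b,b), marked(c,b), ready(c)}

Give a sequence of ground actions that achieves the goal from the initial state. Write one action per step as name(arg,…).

1. bind(b)  →  {at(b), at(c), at(f), marked(b,b), marked(c,c), ready(b), ready(c)}
2. drop(b,c)  →  {at(b), at(c), at(f), marked(b,b), marked(c,b), marked(c,c)}
3. tag(c)  →  {at(b), at(c), at(f), marked(b,b), marked(c,b), ready(c)}

bind(b); drop(b,c); tag(c)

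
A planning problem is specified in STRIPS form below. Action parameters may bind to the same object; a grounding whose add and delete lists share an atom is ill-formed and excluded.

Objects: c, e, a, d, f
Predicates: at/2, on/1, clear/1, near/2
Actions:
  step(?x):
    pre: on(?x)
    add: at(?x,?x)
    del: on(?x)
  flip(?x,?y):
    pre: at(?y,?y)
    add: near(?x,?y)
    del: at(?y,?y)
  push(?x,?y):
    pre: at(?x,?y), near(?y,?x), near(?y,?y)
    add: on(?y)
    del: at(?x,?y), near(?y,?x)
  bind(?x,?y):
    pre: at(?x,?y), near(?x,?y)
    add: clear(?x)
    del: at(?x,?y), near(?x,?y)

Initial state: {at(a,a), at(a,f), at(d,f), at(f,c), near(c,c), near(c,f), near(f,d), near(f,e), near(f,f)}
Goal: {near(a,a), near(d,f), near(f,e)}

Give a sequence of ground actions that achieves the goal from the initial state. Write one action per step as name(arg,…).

1. flip(a,a)  →  {at(a,f), at(d,f), at(f,c), near(a,a), near(c,c), near(c,f), near(f,d), near(f,e), near(f,f)}
2. push(d,f)  →  {at(a,f), at(f,c), near(a,a), near(c,c), near(c,f), near(f,e), near(f,f), on(f)}
3. step(f)  →  {at(a,f), at(f,c), at(f,f), near(a,a), near(c,c), near(c,f), near(f,e), near(f,f)}
4. flip(d,f)  →  {at(a,f), at(f,c), near(a,a), near(c,c), near(c,f), near(d,f), near(f,e), near(f,f)}

flip(a,a); push(d,f); step(f); flip(d,f)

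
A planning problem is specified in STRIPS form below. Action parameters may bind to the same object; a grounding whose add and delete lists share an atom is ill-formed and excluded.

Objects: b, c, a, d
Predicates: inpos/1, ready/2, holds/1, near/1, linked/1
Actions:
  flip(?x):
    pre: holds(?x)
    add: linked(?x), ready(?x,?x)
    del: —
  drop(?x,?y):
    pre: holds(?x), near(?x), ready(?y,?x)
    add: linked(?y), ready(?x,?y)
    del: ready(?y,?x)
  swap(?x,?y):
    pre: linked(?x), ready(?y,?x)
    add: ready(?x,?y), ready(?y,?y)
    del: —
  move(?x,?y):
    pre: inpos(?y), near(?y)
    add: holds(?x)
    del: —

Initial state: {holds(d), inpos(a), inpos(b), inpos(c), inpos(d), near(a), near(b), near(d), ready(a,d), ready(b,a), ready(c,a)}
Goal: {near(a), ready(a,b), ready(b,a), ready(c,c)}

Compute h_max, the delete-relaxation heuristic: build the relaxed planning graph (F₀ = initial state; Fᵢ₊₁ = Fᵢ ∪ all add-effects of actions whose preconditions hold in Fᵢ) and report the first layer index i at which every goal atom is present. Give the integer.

F0 = init (11 atoms)
F1 = F0 ∪ {holds(a), holds(b), holds(c), linked(a), linked(d), ready(d,a), ready(d,d)}  (18 atoms)
F2 = F1 ∪ {linked(b), linked(c), ready(a,a), ready(a,b), ready(a,c), ready(b,b), ready(c,c)}  (25 atoms)
goal ⊆ F2  ⇒  h_max = 2

2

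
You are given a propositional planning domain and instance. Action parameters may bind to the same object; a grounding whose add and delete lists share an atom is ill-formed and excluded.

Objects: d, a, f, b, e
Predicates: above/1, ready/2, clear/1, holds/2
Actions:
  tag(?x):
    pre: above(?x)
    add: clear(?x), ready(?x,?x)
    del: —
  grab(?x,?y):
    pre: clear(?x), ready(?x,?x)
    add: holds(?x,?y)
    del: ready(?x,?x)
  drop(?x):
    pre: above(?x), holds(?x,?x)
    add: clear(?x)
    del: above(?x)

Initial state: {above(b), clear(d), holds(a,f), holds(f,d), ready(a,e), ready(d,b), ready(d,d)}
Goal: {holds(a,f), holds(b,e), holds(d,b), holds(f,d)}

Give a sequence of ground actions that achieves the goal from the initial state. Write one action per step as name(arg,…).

1. tag(b)  →  {above(b), clear(b), clear(d), holds(a,f), holds(f,d), ready(a,e), ready(b,b), ready(d,b), ready(d,d)}
2. grab(d,b)  →  {above(b), clear(b), clear(d), holds(a,f), holds(d,b), holds(f,d), ready(a,e), ready(b,b), ready(d,b)}
3. grab(b,e)  →  {above(b), clear(b), clear(d), holds(a,f), holds(b,e), holds(d,b), holds(f,d), ready(a,e), ready(d,b)}

tag(b); grab(d,b); grab(b,e)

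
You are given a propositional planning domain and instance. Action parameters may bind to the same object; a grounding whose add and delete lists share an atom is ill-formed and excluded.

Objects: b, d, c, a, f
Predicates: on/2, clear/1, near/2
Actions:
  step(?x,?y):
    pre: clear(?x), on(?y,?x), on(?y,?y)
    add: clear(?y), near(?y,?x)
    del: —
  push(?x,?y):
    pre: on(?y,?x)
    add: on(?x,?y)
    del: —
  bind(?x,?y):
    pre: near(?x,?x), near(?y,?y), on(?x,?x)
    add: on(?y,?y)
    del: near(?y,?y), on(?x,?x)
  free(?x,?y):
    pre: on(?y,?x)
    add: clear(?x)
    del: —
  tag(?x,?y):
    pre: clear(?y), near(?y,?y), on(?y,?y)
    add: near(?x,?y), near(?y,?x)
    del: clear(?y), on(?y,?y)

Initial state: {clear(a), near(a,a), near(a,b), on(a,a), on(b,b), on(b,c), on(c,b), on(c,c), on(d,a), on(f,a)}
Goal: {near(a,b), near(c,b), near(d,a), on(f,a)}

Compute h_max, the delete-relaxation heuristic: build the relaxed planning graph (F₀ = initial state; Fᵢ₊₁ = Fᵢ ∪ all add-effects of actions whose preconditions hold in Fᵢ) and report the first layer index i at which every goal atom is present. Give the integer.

2

F0 = init (10 atoms)
F1 = F0 ∪ {clear(b), clear(c), near(a,c), near(a,d), near(a,f), near(b,a), near(c,a), near(d,a), near(f,a), on(a,d), on(a,f)}  (21 atoms)
F2 = F1 ∪ {clear(d), clear(f), near(b,b), near(b,c), near(c,b), near(c,c)}  (27 atoms)
goal ⊆ F2  ⇒  h_max = 2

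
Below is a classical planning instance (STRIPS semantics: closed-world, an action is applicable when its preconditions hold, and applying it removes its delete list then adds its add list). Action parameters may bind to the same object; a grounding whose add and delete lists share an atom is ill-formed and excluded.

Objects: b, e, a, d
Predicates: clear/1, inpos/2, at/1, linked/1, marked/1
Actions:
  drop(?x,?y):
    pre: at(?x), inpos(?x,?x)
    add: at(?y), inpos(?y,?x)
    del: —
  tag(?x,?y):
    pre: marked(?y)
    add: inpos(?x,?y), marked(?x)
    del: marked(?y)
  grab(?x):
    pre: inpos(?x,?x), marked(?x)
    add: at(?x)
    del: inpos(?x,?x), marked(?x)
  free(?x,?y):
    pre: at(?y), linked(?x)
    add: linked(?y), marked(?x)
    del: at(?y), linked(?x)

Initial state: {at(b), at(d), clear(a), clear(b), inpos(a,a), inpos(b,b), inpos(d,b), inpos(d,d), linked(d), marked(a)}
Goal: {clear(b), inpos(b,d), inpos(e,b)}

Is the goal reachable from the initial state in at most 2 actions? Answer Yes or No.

1. drop(b,e)  →  {at(b), at(d), at(e), clear(a), clear(b), inpos(a,a), inpos(b,b), inpos(d,b), inpos(d,d), inpos(e,b), linked(d), marked(a)}
2. drop(d,b)  →  {at(b), at(d), at(e), clear(a), clear(b), inpos(a,a), inpos(b,b), inpos(b,d), inpos(d,b), inpos(d,d), inpos(e,b), linked(d), marked(a)}
optimal plan length = 2; 2 ≤ 2

Yes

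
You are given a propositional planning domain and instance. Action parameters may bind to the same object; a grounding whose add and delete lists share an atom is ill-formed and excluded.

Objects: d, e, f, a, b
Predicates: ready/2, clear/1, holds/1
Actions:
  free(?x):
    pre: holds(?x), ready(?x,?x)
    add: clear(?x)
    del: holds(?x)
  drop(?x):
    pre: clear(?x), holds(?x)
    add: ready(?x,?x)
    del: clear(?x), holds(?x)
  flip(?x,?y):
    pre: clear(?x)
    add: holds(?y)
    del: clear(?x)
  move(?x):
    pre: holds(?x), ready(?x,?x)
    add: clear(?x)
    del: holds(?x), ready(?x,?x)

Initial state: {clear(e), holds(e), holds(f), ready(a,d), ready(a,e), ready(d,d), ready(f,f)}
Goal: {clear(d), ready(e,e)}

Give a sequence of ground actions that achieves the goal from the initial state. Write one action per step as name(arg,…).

free(f); drop(e); flip(f,d); free(d)

1. free(f)  →  {clear(e), clear(f), holds(e), ready(a,d), ready(a,e), ready(d,d), ready(f,f)}
2. drop(e)  →  {clear(f), ready(a,d), ready(a,e), ready(d,d), ready(e,e), ready(f,f)}
3. flip(f,d)  →  {holds(d), ready(a,d), ready(a,e), ready(d,d), ready(e,e), ready(f,f)}
4. free(d)  →  {clear(d), ready(a,d), ready(a,e), ready(d,d), ready(e,e), ready(f,f)}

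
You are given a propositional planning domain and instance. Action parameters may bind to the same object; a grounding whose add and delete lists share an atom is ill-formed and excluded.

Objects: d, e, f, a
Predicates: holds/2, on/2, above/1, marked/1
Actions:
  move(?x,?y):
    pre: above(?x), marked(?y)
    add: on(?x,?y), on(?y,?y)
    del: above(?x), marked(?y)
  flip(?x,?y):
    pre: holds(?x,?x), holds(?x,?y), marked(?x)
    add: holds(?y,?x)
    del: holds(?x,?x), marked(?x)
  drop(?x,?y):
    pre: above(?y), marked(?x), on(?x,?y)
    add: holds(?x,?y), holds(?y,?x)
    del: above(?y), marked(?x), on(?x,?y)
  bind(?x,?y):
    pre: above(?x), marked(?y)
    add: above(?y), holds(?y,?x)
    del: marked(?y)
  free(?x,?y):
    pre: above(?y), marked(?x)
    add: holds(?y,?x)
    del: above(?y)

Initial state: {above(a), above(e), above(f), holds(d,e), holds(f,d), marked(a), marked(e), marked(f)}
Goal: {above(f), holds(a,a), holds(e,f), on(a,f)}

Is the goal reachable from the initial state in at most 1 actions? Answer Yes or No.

1. bind(f,e)  →  {above(a), above(e), above(f), holds(d,e), holds(e,f), holds(f,d), marked(a), marked(f)}
2. bind(a,a)  →  {above(a), above(e), above(f), holds(a,a), holds(d,e), holds(e,f), holds(f,d), marked(f)}
3. move(a,f)  →  {above(e), above(f), holds(a,a), holds(d,e), holds(e,f), holds(f,d), on(a,f), on(f,f)}
optimal plan length = 3; 3 > 1

No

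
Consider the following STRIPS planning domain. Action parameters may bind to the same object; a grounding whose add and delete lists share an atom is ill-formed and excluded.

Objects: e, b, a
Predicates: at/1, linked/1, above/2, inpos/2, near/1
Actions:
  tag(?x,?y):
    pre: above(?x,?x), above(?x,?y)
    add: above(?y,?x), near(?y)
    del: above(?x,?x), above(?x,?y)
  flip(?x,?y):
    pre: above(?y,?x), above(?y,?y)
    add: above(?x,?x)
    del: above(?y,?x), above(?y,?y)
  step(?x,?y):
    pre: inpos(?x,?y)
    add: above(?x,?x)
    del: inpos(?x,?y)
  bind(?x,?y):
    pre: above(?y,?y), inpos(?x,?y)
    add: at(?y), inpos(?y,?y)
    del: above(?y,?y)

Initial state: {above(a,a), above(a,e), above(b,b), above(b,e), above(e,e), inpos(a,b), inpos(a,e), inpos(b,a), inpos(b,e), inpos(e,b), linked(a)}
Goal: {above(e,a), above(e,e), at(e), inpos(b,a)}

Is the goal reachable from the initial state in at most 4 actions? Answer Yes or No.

Yes

1. tag(a,e)  →  {above(b,b), above(b,e), above(e,a), above(e,e), inpos(a,b), inpos(a,e), inpos(b,a), inpos(b,e), inpos(e,b), linked(a), near(e)}
2. bind(b,e)  →  {above(b,b), above(b,e), above(e,a), at(e), inpos(a,b), inpos(a,e), inpos(b,a), inpos(b,e), inpos(e,b), inpos(e,e), linked(a), near(e)}
3. flip(e,b)  →  {above(e,a), above(e,e), at(e), inpos(a,b), inpos(a,e), inpos(b,a), inpos(b,e), inpos(e,b), inpos(e,e), linked(a), near(e)}
optimal plan length = 3; 3 ≤ 4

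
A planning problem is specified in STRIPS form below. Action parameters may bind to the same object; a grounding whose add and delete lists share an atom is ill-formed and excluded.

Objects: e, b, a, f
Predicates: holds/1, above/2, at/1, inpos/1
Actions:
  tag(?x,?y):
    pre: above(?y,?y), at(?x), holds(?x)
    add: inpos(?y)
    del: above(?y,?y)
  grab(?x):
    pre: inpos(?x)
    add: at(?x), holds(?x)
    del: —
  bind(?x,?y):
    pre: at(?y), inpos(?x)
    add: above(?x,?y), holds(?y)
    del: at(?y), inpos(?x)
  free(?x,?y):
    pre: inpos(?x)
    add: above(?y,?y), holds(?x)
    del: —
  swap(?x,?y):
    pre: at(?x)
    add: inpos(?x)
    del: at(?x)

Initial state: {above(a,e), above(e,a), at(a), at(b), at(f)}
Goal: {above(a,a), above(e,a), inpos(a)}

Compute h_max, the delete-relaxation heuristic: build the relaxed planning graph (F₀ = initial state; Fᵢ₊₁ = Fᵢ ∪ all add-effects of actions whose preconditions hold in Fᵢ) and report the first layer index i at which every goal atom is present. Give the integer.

2

F0 = init (5 atoms)
F1 = F0 ∪ {inpos(a), inpos(b), inpos(f)}  (8 atoms)
F2 = F1 ∪ {above(a,a), above(a,b), above(a,f), above(b,a), above(b,b), above(b,f), above(e,e), above(f,a), above(f,b), above(f,f), holds(a), holds(b), holds(f)}  (21 atoms)
goal ⊆ F2  ⇒  h_max = 2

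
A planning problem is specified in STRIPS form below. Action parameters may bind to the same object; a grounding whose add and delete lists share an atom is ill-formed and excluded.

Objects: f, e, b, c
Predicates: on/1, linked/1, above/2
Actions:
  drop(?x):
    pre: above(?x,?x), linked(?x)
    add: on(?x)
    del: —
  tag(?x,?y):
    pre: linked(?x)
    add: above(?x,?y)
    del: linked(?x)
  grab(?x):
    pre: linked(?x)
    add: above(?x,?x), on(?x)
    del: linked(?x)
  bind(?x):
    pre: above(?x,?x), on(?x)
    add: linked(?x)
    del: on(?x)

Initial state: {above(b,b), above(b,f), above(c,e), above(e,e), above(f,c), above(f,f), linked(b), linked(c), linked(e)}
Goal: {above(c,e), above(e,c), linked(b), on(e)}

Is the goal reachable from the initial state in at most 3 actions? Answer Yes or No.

Yes

1. drop(e)  →  {above(b,b), above(b,f), above(c,e), above(e,e), above(f,c), above(f,f), linked(b), linked(c), linked(e), on(e)}
2. tag(e,c)  →  {above(b,b), above(b,f), above(c,e), above(e,c), above(e,e), above(f,c), above(f,f), linked(b), linked(c), on(e)}
optimal plan length = 2; 2 ≤ 3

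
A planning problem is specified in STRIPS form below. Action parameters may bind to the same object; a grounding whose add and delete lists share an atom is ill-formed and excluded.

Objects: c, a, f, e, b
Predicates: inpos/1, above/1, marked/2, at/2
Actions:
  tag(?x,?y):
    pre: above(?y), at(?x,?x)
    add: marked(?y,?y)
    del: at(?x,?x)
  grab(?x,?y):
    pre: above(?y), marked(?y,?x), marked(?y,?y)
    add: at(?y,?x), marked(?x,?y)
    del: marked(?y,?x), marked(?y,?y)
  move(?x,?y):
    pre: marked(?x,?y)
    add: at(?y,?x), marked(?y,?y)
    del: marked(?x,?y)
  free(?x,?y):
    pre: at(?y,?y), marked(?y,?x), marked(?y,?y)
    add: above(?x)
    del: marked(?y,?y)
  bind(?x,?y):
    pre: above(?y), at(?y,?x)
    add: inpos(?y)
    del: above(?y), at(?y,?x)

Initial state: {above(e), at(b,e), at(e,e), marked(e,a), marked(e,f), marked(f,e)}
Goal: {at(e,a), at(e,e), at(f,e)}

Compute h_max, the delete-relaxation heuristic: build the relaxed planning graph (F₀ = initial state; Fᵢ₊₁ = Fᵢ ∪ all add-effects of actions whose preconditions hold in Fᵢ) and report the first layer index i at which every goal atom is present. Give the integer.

F0 = init (6 atoms)
F1 = F0 ∪ {at(a,e), at(e,f), at(f,e), inpos(e), marked(a,a), marked(e,e), marked(f,f)}  (13 atoms)
F2 = F1 ∪ {above(a), above(f), at(e,a), marked(a,e)}  (17 atoms)
goal ⊆ F2  ⇒  h_max = 2

2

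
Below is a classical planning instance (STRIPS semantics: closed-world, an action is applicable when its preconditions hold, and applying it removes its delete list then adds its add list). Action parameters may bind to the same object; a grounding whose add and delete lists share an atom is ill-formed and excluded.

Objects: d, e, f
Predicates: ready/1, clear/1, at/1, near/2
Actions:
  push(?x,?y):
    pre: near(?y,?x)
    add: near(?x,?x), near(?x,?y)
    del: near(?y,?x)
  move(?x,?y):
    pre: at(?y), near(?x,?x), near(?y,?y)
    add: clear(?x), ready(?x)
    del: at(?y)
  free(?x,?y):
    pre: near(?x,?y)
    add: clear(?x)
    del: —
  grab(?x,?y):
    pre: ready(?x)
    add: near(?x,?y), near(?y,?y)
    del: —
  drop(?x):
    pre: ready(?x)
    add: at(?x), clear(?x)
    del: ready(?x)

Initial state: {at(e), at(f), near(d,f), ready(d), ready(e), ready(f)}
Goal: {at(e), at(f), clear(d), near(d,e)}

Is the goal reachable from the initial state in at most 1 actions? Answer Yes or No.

1. free(d,f)  →  {at(e), at(f), clear(d), near(d,f), ready(d), ready(e), ready(f)}
2. grab(d,e)  →  {at(e), at(f), clear(d), near(d,e), near(d,f), near(e,e), ready(d), ready(e), ready(f)}
optimal plan length = 2; 2 > 1

No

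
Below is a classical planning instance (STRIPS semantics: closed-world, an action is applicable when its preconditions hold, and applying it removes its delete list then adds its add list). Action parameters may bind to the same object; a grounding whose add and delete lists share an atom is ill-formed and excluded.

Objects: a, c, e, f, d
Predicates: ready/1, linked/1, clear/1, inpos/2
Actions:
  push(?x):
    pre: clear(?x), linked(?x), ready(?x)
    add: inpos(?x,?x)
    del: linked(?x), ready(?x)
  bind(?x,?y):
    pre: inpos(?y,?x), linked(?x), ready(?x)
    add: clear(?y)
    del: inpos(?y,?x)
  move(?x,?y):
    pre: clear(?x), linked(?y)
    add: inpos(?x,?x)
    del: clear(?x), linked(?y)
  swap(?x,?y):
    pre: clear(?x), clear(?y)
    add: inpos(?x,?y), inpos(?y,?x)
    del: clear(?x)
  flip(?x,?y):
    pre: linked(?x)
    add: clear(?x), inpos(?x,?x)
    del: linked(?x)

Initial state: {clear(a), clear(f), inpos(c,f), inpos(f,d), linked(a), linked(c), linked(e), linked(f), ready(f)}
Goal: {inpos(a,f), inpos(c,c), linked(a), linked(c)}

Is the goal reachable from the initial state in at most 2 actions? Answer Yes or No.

No

1. bind(f,c)  →  {clear(a), clear(c), clear(f), inpos(f,d), linked(a), linked(c), linked(e), linked(f), ready(f)}
2. move(c,e)  →  {clear(a), clear(f), inpos(c,c), inpos(f,d), linked(a), linked(c), linked(f), ready(f)}
3. swap(a,f)  →  {clear(f), inpos(a,f), inpos(c,c), inpos(f,a), inpos(f,d), linked(a), linked(c), linked(f), ready(f)}
optimal plan length = 3; 3 > 2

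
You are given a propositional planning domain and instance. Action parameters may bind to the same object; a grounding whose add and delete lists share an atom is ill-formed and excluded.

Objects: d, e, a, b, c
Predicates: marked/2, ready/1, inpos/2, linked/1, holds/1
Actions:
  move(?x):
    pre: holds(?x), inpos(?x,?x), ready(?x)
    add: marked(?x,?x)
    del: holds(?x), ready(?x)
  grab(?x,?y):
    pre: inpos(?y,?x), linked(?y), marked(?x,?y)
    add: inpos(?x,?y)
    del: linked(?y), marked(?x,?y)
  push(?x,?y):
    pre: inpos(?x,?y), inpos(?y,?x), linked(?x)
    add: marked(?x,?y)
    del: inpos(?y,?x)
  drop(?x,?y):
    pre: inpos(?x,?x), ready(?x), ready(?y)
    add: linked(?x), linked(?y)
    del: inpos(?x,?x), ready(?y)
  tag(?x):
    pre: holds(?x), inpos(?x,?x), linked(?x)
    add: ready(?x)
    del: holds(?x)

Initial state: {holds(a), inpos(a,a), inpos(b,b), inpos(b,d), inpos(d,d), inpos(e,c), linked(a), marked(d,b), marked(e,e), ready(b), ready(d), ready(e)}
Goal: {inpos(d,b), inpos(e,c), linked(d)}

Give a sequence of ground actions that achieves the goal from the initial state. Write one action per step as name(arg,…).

1. drop(d,b)  →  {holds(a), inpos(a,a), inpos(b,b), inpos(b,d), inpos(e,c), linked(a), linked(b), linked(d), marked(d,b), marked(e,e), ready(d), ready(e)}
2. grab(d,b)  →  {holds(a), inpos(a,a), inpos(b,b), inpos(b,d), inpos(d,b), inpos(e,c), linked(a), linked(d), marked(e,e), ready(d), ready(e)}

drop(d,b); grab(d,b)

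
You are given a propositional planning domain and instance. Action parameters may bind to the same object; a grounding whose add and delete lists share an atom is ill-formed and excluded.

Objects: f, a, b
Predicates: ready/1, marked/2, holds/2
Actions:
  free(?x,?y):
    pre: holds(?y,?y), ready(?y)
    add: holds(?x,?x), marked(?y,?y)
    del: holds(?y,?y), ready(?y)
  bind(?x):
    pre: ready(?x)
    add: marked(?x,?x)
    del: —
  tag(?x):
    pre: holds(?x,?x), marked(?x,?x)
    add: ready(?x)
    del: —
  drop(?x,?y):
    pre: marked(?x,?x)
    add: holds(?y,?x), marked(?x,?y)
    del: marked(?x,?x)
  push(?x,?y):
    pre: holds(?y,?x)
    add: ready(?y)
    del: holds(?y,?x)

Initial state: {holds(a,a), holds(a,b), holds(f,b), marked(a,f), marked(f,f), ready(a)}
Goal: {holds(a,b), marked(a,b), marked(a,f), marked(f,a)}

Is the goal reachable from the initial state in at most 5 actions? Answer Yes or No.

Yes

1. free(f,a)  →  {holds(a,b), holds(f,b), holds(f,f), marked(a,a), marked(a,f), marked(f,f)}
2. drop(f,a)  →  {holds(a,b), holds(a,f), holds(f,b), holds(f,f), marked(a,a), marked(a,f), marked(f,a)}
3. drop(a,b)  →  {holds(a,b), holds(a,f), holds(b,a), holds(f,b), holds(f,f), marked(a,b), marked(a,f), marked(f,a)}
optimal plan length = 3; 3 ≤ 5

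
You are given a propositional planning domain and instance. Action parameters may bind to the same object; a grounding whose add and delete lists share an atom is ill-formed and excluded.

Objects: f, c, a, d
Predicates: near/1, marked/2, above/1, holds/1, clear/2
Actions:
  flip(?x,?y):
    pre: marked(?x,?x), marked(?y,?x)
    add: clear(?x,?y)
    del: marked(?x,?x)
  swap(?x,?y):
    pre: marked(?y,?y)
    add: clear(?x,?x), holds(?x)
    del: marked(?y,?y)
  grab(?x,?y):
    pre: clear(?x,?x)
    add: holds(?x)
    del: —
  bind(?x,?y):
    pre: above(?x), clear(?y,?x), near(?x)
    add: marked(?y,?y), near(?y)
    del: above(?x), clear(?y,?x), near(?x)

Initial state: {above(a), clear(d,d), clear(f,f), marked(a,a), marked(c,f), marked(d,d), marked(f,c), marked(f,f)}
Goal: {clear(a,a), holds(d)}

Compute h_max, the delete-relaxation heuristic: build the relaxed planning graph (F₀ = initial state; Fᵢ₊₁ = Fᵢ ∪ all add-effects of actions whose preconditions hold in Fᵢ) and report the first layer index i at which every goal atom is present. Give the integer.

1

F0 = init (8 atoms)
F1 = F0 ∪ {clear(a,a), clear(c,c), clear(f,c), holds(a), holds(c), holds(d), holds(f)}  (15 atoms)
goal ⊆ F1  ⇒  h_max = 1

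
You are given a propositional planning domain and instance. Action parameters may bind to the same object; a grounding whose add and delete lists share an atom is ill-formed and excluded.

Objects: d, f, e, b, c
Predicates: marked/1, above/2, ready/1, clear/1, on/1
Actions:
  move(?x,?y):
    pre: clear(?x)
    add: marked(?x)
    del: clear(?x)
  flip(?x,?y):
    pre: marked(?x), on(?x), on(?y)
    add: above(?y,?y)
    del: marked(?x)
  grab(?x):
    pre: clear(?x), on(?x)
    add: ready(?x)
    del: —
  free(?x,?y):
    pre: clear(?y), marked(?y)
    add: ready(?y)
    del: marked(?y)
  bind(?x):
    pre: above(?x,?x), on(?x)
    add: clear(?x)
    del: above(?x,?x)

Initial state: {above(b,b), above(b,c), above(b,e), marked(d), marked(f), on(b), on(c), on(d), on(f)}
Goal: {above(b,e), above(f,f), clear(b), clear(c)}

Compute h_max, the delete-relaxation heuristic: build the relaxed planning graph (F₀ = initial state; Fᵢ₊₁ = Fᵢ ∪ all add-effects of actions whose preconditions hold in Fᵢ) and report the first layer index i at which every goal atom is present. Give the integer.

2

F0 = init (9 atoms)
F1 = F0 ∪ {above(c,c), above(d,d), above(f,f), clear(b)}  (13 atoms)
F2 = F1 ∪ {clear(c), clear(d), clear(f), marked(b), ready(b)}  (18 atoms)
goal ⊆ F2  ⇒  h_max = 2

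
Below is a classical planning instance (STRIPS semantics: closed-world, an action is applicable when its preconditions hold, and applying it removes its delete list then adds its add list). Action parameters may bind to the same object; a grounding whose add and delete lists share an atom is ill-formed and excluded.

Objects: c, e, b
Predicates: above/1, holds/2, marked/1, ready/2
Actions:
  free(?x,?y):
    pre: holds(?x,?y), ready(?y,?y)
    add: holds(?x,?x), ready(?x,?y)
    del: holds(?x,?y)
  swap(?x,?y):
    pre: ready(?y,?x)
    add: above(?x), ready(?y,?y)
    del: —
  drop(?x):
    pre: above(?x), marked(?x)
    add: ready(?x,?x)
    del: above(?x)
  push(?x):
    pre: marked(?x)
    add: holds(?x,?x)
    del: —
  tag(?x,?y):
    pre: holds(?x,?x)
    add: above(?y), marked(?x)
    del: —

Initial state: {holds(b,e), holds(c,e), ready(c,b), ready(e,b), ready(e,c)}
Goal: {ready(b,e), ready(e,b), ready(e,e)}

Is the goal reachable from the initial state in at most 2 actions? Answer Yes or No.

1. swap(c,e)  →  {above(c), holds(b,e), holds(c,e), ready(c,b), ready(e,b), ready(e,c), ready(e,e)}
2. free(b,e)  →  {above(c), holds(b,b), holds(c,e), ready(b,e), ready(c,b), ready(e,b), ready(e,c), ready(e,e)}
optimal plan length = 2; 2 ≤ 2

Yes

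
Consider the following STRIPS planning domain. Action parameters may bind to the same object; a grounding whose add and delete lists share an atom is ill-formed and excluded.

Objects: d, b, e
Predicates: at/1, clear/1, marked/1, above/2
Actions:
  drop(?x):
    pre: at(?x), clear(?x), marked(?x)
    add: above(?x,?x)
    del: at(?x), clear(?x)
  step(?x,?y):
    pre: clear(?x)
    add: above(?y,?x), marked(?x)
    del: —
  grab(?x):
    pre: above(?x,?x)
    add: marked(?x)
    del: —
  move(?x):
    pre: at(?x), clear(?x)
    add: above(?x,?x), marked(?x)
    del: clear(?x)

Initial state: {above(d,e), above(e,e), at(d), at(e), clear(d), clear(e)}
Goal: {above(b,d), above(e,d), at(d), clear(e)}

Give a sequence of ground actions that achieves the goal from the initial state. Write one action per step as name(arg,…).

1. step(d,b)  →  {above(b,d), above(d,e), above(e,e), at(d), at(e), clear(d), clear(e), marked(d)}
2. step(d,e)  →  {above(b,d), above(d,e), above(e,d), above(e,e), at(d), at(e), clear(d), clear(e), marked(d)}

step(d,b); step(d,e)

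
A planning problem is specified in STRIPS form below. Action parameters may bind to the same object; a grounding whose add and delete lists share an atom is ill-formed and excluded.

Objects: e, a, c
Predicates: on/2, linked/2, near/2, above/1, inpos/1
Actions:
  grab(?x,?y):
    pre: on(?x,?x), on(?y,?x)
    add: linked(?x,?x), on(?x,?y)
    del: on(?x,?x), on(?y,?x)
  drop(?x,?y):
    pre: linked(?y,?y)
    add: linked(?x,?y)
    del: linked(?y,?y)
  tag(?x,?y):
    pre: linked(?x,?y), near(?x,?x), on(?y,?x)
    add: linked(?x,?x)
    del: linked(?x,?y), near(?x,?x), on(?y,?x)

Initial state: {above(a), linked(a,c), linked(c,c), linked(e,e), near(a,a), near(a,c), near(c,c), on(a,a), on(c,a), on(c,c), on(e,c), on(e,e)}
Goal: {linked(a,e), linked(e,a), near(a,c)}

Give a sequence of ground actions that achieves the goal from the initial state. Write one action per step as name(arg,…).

grab(a,c); drop(e,a); drop(a,e)

1. grab(a,c)  →  {above(a), linked(a,a), linked(a,c), linked(c,c), linked(e,e), near(a,a), near(a,c), near(c,c), on(a,c), on(c,c), on(e,c), on(e,e)}
2. drop(e,a)  →  {above(a), linked(a,c), linked(c,c), linked(e,a), linked(e,e), near(a,a), near(a,c), near(c,c), on(a,c), on(c,c), on(e,c), on(e,e)}
3. drop(a,e)  →  {above(a), linked(a,c), linked(a,e), linked(c,c), linked(e,a), near(a,a), near(a,c), near(c,c), on(a,c), on(c,c), on(e,c), on(e,e)}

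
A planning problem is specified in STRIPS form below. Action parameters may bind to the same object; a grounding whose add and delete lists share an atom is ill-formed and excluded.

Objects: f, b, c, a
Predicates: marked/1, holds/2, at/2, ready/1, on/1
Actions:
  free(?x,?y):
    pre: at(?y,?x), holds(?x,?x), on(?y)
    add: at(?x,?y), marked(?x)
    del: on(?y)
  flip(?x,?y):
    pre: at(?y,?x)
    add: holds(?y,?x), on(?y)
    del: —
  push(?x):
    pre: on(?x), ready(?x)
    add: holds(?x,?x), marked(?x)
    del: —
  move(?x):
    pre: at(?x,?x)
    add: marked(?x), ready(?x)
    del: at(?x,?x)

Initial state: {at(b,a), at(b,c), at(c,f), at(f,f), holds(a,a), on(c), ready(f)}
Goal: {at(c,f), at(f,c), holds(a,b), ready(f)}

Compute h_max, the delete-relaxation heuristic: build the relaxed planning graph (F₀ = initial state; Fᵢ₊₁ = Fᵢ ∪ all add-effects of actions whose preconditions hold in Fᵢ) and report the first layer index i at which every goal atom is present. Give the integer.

3

F0 = init (7 atoms)
F1 = F0 ∪ {holds(b,a), holds(b,c), holds(c,f), holds(f,f), marked(f), on(b), on(f)}  (14 atoms)
F2 = F1 ∪ {at(a,b), at(f,c), marked(a)}  (17 atoms)
F3 = F2 ∪ {holds(a,b), holds(f,c), on(a)}  (20 atoms)
goal ⊆ F3  ⇒  h_max = 3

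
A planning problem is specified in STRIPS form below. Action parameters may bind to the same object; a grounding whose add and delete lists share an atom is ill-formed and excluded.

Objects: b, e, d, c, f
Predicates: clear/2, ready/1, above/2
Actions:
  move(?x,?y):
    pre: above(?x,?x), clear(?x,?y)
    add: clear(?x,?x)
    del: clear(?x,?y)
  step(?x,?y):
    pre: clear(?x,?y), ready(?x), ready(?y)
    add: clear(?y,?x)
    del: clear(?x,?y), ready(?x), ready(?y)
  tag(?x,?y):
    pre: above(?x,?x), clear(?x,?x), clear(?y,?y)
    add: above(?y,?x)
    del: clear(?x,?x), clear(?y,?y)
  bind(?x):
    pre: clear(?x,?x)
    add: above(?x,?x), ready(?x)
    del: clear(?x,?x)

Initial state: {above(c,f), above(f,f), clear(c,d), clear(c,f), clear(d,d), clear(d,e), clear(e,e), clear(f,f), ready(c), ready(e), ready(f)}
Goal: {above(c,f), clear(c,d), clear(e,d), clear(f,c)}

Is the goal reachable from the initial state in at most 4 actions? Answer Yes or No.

Yes

1. step(c,f)  →  {above(c,f), above(f,f), clear(c,d), clear(d,d), clear(d,e), clear(e,e), clear(f,c), clear(f,f), ready(e)}
2. bind(d)  →  {above(c,f), above(d,d), above(f,f), clear(c,d), clear(d,e), clear(e,e), clear(f,c), clear(f,f), ready(d), ready(e)}
3. step(d,e)  →  {above(c,f), above(d,d), above(f,f), clear(c,d), clear(e,d), clear(e,e), clear(f,c), clear(f,f)}
optimal plan length = 3; 3 ≤ 4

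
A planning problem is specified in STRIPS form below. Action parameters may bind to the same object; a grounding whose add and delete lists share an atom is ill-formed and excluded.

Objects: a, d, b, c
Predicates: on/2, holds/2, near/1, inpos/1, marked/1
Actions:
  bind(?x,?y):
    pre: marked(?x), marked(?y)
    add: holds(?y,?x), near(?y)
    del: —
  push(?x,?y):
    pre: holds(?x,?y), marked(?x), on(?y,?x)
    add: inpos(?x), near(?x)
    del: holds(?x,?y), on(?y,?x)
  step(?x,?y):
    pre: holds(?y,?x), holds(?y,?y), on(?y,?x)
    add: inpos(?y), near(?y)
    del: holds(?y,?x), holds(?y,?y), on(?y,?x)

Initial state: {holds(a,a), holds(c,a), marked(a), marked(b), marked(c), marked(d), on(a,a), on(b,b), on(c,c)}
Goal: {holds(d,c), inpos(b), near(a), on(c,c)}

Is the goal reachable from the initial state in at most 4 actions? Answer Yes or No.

1. bind(a,a)  →  {holds(a,a), holds(c,a), marked(a), marked(b), marked(c), marked(d), near(a), on(a,a), on(b,b), on(c,c)}
2. bind(b,b)  →  {holds(a,a), holds(b,b), holds(c,a), marked(a), marked(b), marked(c), marked(d), near(a), near(b), on(a,a), on(b,b), on(c,c)}
3. bind(c,d)  →  {holds(a,a), holds(b,b), holds(c,a), holds(d,c), marked(a), marked(b), marked(c), marked(d), near(a), near(b), near(d), on(a,a), on(b,b), on(c,c)}
4. push(b,b)  →  {holds(a,a), holds(c,a), holds(d,c), inpos(b), marked(a), marked(b), marked(c), marked(d), near(a), near(b), near(d), on(a,a), on(c,c)}
optimal plan length = 4; 4 ≤ 4

Yes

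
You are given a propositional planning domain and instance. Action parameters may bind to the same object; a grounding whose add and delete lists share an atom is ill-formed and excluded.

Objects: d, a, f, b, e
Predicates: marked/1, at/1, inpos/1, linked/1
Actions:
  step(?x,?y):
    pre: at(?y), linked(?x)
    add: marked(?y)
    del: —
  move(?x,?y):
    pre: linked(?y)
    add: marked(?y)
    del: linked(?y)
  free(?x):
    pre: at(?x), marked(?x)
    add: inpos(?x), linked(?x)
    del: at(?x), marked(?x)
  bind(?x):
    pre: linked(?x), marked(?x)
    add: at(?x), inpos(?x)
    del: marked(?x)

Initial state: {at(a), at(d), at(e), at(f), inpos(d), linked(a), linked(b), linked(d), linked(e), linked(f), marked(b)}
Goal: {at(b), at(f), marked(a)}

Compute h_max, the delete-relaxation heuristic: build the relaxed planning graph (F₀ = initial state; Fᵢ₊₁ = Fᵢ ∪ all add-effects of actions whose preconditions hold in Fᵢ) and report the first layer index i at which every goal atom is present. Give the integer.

F0 = init (11 atoms)
F1 = F0 ∪ {at(b), inpos(b), marked(a), marked(d), marked(e), marked(f)}  (17 atoms)
goal ⊆ F1  ⇒  h_max = 1

1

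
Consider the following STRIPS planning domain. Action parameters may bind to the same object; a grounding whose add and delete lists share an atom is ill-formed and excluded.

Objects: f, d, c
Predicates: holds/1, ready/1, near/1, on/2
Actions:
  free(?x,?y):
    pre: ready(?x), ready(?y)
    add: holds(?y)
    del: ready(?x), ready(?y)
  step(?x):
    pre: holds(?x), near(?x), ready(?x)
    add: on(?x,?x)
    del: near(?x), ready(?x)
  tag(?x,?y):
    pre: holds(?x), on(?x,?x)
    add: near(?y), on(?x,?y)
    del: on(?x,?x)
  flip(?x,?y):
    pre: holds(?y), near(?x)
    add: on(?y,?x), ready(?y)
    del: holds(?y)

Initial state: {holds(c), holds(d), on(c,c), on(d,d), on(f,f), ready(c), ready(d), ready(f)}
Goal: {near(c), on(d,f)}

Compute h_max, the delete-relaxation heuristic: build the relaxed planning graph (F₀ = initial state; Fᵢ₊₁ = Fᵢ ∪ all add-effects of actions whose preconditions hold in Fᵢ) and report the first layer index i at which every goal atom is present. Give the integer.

1

F0 = init (8 atoms)
F1 = F0 ∪ {holds(f), near(c), near(d), near(f), on(c,d), on(c,f), on(d,c), on(d,f)}  (16 atoms)
goal ⊆ F1  ⇒  h_max = 1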